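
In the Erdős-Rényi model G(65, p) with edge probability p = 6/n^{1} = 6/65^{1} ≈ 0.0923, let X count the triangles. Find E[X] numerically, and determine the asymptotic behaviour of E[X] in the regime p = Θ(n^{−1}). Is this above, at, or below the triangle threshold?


Number of potential triangles: C(65, 3) = 43680.
Each occurs with probability p³ ≈ (0.0923)³ ≈ 7.86527e-04.
By linearity: E[X] = C(65, 3)·p³ ≈ 43680 · 7.86527e-04 ≈ 34.356.
Here α = 1, so p = 6/n is exactly at the triangle threshold p ~ 1/n. Asymptotically E[X] → c³/6 = 6³/6 = 36 ≈ 36.000, a bounded constant. In this regime the triangle count is asymptotically Poisson(c³/6).

E[X] ≈ 34.356; in regime p = Θ(1/n^{1}) E[X] stays bounded (at the triangle threshold p ~ 1/n).


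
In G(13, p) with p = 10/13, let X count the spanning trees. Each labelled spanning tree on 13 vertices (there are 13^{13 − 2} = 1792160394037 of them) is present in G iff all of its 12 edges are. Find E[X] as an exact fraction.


K_13 has 13^{13 − 2} = 1792160394037 labelled spanning trees.
For each such spanning tree H, let X_H = 1 if all 12 edges of H are present in G. Then P[X_H = 1] = p^{12} = (10/13)^{12} = 1000000000000/23298085122481.
Summing the indicators: E[X] = Σ_H E[X_H] = 1792160394037 · p^{12} = 1792160394037 · 1000000000000/23298085122481 = 1000000000000/13.
Numerically: E[X] ≈ 7.69231e+10.

E[X] = 1792160394037 · (10/13)^{12} = 1000000000000/13 ≈ 7.69231e+10.


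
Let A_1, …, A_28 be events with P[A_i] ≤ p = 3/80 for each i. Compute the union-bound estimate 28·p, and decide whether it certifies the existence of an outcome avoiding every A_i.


Union bound: P[∪_{i=1}^{28} A_i] ≤ Σ_i P[A_i] ≤ 28·p = 28·(3/80) = 21/20.
Numerically: 21/20 ≈ 1.0500.
Is 21/20 < 1? NO.
Since the bound 21/20 is ≥ 1, the union bound is uninformative here; it does NOT by itself certify existence.

28·p = 21/20 ≈ 1.0500; existence NOT certified by the union bound.


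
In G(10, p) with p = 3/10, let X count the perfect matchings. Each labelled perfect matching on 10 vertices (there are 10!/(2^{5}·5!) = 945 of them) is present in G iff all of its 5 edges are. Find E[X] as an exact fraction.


K_10 has 10!/(2^{5}·5!) = 945 labelled perfect matchings.
For each such perfect matching H, let X_H = 1 if all 5 edges of H are present in G. Then P[X_H = 1] = p^{5} = (3/10)^{5} = 243/100000.
By linearity: E[X] = Σ_H E[X_H] = 945 · p^{5} = 945 · 243/100000 = 45927/20000.
Numerically: E[X] ≈ 2.3.

E[X] = 945 · (3/10)^{5} = 45927/20000 ≈ 2.3.


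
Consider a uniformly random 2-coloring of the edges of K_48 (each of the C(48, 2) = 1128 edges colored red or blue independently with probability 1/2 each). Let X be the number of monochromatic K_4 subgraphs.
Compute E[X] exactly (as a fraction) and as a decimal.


Let X = Σ_S X_S over the C(48, 4) = 194580 subsets S of size 4, where X_S = 1 if the K_4 on S is monochromatic.
For a fixed S, the K_4 on S has C(4, 2) = 6 edges. P[all 6 edges red] = (1/2)^6, and likewise for blue, so P[monochromatic] = 2·(1/2)^6 = 2^{1 − 6} = 1/32.
By linearity: E[X] = C(48, 4) · 2^{1 − 6} = 194580 · 1/32 = 48645/8.
Numerically: E[X] ≈ 6080.62500.

E[X] = C(48,4)·2^(1−C(4,2)) = 48645/8 ≈ 6080.62500.


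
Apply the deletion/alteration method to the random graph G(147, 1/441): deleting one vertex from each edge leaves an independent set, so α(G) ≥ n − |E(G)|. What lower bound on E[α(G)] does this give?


E[|E(G)|] = C(147, 2)·p = 10731 · (1/441) = 73/3.
E[α(G)] ≥ n − E[|E(G)|] = 147 − 73/3 = 368/3.
Numerically: ≈ 122.66667.
(This is only a lower bound; the true E[α(G)] may be larger.)

E[α(G)] ≥ 368/3 ≈ 122.66667.


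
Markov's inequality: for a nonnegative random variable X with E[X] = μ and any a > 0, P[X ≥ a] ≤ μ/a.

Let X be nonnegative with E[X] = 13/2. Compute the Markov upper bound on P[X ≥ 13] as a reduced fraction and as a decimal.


μ = E[X] = 13/2, a = 13.
Markov: P[X ≥ 13] ≤ μ/a = (13/2)/13 = 1/2.
Numerically: ≈ 0.500.
(Since a = 13 > μ = 6.500, the bound 1/2 is < 1 and informative.)

P[X ≥ 13] ≤ 1/2 ≈ 0.500.


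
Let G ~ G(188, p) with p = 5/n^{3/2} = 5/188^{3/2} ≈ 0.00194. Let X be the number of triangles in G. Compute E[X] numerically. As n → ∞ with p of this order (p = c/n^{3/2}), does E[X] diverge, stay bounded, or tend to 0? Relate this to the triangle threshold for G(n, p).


Number of potential triangles: C(188, 3) = 1089836.
Each occurs with probability p³ ≈ (0.00194)³ ≈ 7.29793e-09.
By linearity: E[X] = C(188, 3)·p³ ≈ 1089836 · 7.29793e-09 ≈ 0.008.
Since α = 3/2 > 1, p = c/n^{3/2} = o(1/n) is below the triangle threshold p ~ 1/n. Asymptotically E[X] ~ (c³/6)·n^{3(1−α)} = (5³/6)·n^{-1.5} → 0, so by Markov's inequality G has no triangles w.h.p.

E[X] ≈ 0.008; in regime p = Θ(1/n^{3/2}) E[X] tends to 0 (below the triangle threshold p ~ 1/n).


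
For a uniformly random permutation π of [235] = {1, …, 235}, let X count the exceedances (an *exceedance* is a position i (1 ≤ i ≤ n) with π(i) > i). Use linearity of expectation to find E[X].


Write X = Σ_{i=1}^{235} X_i, where X_i = 1_{π(i) > i}.
For each fixed i, π(i) is uniform over {1, …, 235} (marginal of a uniform permutation), so P[π(i) > i] = (n − i)/n. Summing: Σ_{i=1}^{235} (n − i)/n = (0 + 1 + … + 234)/235 = 235(235 − 1)/(2·235) = (235 − 1)/2.
Hence E[X] = Σ_{i=1}^{235} (235 − i)/235 = 117 ≈ 117.000.

E[X] = 117 = 117.000.


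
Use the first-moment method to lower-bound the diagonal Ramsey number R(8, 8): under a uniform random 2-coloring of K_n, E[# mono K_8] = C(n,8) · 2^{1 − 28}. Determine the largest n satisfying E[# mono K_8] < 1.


We need C(n, 8) · 2^{1 − 28} < 1, i.e. C(n, 8) < 2^{28 − 1} = 134217728.
Check values of n near the boundary:
  n = 40: C(40, 8) = 76904685; 76904685 < 134217728? YES
  n = 41: C(41, 8) = 95548245; 95548245 < 134217728? YES
  n = 42: C(42, 8) = 118030185; 118030185 < 134217728? YES
  n = 43: C(43, 8) = 145008513; 145008513 < 134217728? NO
  n = 44: C(44, 8) = 177232627; 177232627 < 134217728? NO
The largest n with C(n, 8) < 134217728 is n = 42 (where E[X] = 118030185/134217728 ≈ 0.8794). Hence R(8, 8) > 42, i.e. R(8, 8) ≥ 43.

Largest n = 42; hence R(8, 8) > 42.


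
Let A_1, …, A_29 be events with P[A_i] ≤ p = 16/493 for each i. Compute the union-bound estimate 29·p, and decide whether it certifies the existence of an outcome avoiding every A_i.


Union bound: P[∪_{i=1}^{29} A_i] ≤ Σ_i P[A_i] ≤ 29·p = 29·(16/493) = 16/17.
Numerically: 16/17 ≈ 0.941.
Is 16/17 < 1? YES.
Since P[∪ A_i] ≤ 16/17 < 1, the complement has P[∩ A_i^c] ≥ 1 − 16/17 = 1/17 > 0, so some outcome avoids every A_i.

29·p = 16/17 ≈ 0.941; existence CERTIFIED by the union bound.


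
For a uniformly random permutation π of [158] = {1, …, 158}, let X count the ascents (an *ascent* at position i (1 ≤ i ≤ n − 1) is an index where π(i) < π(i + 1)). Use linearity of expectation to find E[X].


Write X = Σ X_I over i = 1, …, 157, with X_I the indicator of one ascent.
There are 157 indicators.
For each fixed i, the pair (π(i), π(i+1)) is a uniformly random ordered pair of distinct values from {1, …, 158}; by symmetry P[π(i) < π(i+1)] = 1/2.
By linearity: E[X] = 157 · (1/2) = (158 − 1) · (1/2) = 157/2 ≈ 78.50000.

E[X] = 157/2 = 78.50000.


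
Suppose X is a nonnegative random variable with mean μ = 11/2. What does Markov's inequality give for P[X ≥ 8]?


μ = E[X] = 11/2, a = 8.
Markov: P[X ≥ 8] ≤ μ/a = (11/2)/8 = 11/16.
Numerically: ≈ 0.688.
(Since a = 8 > μ = 5.500, the bound 11/16 is < 1 and informative.)

P[X ≥ 8] ≤ 11/16 ≈ 0.688.


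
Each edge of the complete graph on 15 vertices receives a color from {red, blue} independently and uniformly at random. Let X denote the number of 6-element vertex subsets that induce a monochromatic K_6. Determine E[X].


Let X = Σ_S X_S over the C(15, 6) = 5005 subsets S of size 6, where X_S = 1 if the K_6 on S is monochromatic.
For a fixed S, the K_6 on S has C(6, 2) = 15 edges. P[all 15 edges red] = (1/2)^15, and likewise for blue, so P[monochromatic] = 2·(1/2)^15 = 2^{1 − 15} = 1/16384.
Summing: E[X] = C(15, 6) · 2^{1 − 15} = 5005 · 1/16384 = 5005/16384.
Numerically: E[X] ≈ 0.30548.

E[X] = C(15,6)·2^(1−C(6,2)) = 5005/16384 ≈ 0.30548.


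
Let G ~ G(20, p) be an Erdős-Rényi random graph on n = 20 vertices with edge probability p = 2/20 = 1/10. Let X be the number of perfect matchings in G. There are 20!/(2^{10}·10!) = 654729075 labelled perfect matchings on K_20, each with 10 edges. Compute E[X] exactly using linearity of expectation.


K_20 has 20!/(2^{10}·10!) = 654729075 labelled perfect matchings.
For each such perfect matching H, let X_H = 1 if all 10 edges of H are present in G. Then P[X_H = 1] = p^{10} = (1/10)^{10} = 1/10000000000.
By linearity: E[X] = Σ_H E[X_H] = 654729075 · p^{10} = 654729075 · 1/10000000000 = 26189163/400000000.
Numerically: E[X] ≈ 0.065473.

E[X] = 654729075 · (1/10)^{10} = 26189163/400000000 ≈ 0.065473.


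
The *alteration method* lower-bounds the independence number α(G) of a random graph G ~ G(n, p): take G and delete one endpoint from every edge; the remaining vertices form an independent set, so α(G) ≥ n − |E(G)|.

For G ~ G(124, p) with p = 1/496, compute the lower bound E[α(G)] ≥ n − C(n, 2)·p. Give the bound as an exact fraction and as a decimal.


E[|E(G)|] = C(124, 2)·p = 7626 · (1/496) = 123/8.
E[α(G)] ≥ n − E[|E(G)|] = 124 − 123/8 = 869/8.
Numerically: ≈ 108.625.
(This is only a lower bound; the true E[α(G)] may be larger.)

E[α(G)] ≥ 869/8 ≈ 108.625.


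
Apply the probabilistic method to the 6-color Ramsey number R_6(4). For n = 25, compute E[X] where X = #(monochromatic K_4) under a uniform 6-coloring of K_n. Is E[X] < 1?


E[X] = C(25, 4) · 6^{1 − 6} = 12650 · 6^{−5} = 12650/7776.
As a reduced fraction: E[X] = 6325/3888 ≈ 1.62680.
Is E[X] < 1? NO.
Since E[X] ≥ 1, the first-moment bound is inconclusive at n = 25; it does NOT by itself certify R_6(4) > 25.

E[X] = 6325/3888 ≈ 1.62680; E[X] ≥ 1; first-moment method inconclusive here.


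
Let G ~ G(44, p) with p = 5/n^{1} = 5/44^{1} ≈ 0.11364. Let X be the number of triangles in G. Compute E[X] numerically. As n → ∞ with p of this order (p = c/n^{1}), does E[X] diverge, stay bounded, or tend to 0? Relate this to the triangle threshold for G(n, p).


Number of potential triangles: C(44, 3) = 13244.
Each occurs with probability p³ ≈ (0.11364)³ ≈ 1.4674117e-03.
By linearity: E[X] = C(44, 3)·p³ ≈ 13244 · 1.4674117e-03 ≈ 19.43440.
Here α = 1, so p = 5/n is exactly at the triangle threshold p ~ 1/n. Asymptotically E[X] → c³/6 = 5³/6 = 125/6 ≈ 20.83333, a bounded constant. In this regime the triangle count is asymptotically Poisson(c³/6).

E[X] ≈ 19.43440; in regime p = Θ(1/n^{1}) E[X] stays bounded (at the triangle threshold p ~ 1/n).


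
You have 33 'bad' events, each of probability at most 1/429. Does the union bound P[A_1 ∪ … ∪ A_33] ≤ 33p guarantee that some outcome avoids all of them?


Union bound: P[∪_{i=1}^{33} A_i] ≤ Σ_i P[A_i] ≤ 33·p = 33·(1/429) = 1/13.
Numerically: 1/13 ≈ 0.07692.
Is 1/13 < 1? YES.
Since P[∪ A_i] ≤ 1/13 < 1, the complement has P[∩ A_i^c] ≥ 1 − 1/13 = 12/13 > 0, so some outcome avoids every A_i.

33·p = 1/13 ≈ 0.07692; existence CERTIFIED by the union bound.


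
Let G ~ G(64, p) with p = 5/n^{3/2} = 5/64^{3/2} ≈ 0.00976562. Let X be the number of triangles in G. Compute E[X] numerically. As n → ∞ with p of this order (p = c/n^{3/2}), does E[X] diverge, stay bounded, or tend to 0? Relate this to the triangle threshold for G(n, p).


Number of potential triangles: C(64, 3) = 41664.
Each occurs with probability p³ ≈ (0.00976562)³ ≈ 9.31322575e-07.
By linearity: E[X] = C(64, 3)·p³ ≈ 41664 · 9.31322575e-07 ≈ 0.038803.
Since α = 3/2 > 1, p = c/n^{3/2} = o(1/n) is below the triangle threshold p ~ 1/n. Asymptotically E[X] ~ (c³/6)·n^{3(1−α)} = (5³/6)·n^{-1.5} → 0, so by Markov's inequality G has no triangles w.h.p.

E[X] ≈ 0.038803; in regime p = Θ(1/n^{3/2}) E[X] tends to 0 (below the triangle threshold p ~ 1/n).


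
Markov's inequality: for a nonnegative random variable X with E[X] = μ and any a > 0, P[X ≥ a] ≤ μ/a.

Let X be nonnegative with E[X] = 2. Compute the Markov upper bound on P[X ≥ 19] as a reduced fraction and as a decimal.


μ = E[X] = 2, a = 19.
Markov: P[X ≥ 19] ≤ μ/a = (2)/19 = 2/19.
Numerically: ≈ 0.105.
(Since a = 19 > μ = 2.000, the bound 2/19 is < 1 and informative.)

P[X ≥ 19] ≤ 2/19 ≈ 0.105.


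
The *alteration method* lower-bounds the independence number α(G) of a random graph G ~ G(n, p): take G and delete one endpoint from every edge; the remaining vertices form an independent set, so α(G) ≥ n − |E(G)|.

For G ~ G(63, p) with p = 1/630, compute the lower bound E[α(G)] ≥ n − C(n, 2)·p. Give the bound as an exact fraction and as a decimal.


E[|E(G)|] = C(63, 2)·p = 1953 · (1/630) = 31/10.
E[α(G)] ≥ n − E[|E(G)|] = 63 − 31/10 = 599/10.
Numerically: ≈ 59.900.
(This is only a lower bound; the true E[α(G)] may be larger.)

E[α(G)] ≥ 599/10 ≈ 59.900.


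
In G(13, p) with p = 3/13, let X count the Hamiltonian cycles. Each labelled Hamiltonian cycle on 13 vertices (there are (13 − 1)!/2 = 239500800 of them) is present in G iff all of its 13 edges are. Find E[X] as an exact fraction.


K_13 has (13 − 1)!/2 = 239500800 labelled Hamiltonian cycles.
For each such Hamiltonian cycle H, let X_H = 1 if all 13 edges of H are present in G. Then P[X_H = 1] = p^{13} = (3/13)^{13} = 1594323/302875106592253.
By linearity of expectation: E[X] = Σ_H E[X_H] = 239500800 · p^{13} = 239500800 · 1594323/302875106592253 = 381841633958400/302875106592253.
Numerically: E[X] ≈ 1.2607.

E[X] = 239500800 · (3/13)^{13} = 381841633958400/302875106592253 ≈ 1.2607.


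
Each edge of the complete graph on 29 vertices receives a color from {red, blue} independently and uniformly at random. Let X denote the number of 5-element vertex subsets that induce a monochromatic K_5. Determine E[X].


Let X = Σ_S X_S over the C(29, 5) = 118755 subsets S of size 5, where X_S = 1 if the K_5 on S is monochromatic.
For a fixed S, the K_5 on S has C(5, 2) = 10 edges. P[all 10 edges red] = (1/2)^10, and likewise for blue, so P[monochromatic] = 2·(1/2)^10 = 2^{1 − 10} = 1/512.
By linearity: E[X] = C(29, 5) · 2^{1 − 10} = 118755 · 1/512 = 118755/512.
Numerically: E[X] ≈ 231.943359.

E[X] = C(29,5)·2^(1−C(5,2)) = 118755/512 ≈ 231.943359.


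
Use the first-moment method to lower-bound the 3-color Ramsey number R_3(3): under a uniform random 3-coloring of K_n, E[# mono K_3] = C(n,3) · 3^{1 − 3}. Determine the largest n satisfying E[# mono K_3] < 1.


We need C(n, 3) · 3^{1 − 3} < 1, i.e. C(n, 3) < 3^{3 − 1} = 9.
Check values of n near the boundary:
  n = 3: C(3, 3) = 1; 1 < 9? YES
  n = 4: C(4, 3) = 4; 4 < 9? YES
  n = 5: C(5, 3) = 10; 10 < 9? NO
  n = 6: C(6, 3) = 20; 20 < 9? NO
  n = 7: C(7, 3) = 35; 35 < 9? NO
The largest n with C(n, 3) < 9 is n = 4 (where E[X] = 4/9 ≈ 0.44444). Hence R_3(3) > 4, i.e. R_3(3) ≥ 5.

Largest n = 4; hence R_3(3) > 4.


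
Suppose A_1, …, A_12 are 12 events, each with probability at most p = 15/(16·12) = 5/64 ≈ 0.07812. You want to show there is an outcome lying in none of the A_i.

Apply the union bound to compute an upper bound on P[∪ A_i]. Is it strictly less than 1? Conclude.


Union bound: P[∪_{i=1}^{12} A_i] ≤ Σ_i P[A_i] ≤ 12·p = 12·(5/64) = 15/16.
Numerically: 15/16 ≈ 0.93750.
Is 15/16 < 1? YES.
Since P[∪ A_i] ≤ 15/16 < 1, the complement has P[∩ A_i^c] ≥ 1 − 15/16 = 1/16 > 0, so some outcome avoids every A_i.

12·p = 15/16 ≈ 0.93750; existence CERTIFIED by the union bound.


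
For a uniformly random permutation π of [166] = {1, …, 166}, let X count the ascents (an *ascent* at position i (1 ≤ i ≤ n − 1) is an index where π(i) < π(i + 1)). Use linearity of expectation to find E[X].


Write X = Σ X_I over i = 1, …, 165, with X_I the indicator of one ascent.
There are 165 indicators.
For each fixed i, the pair (π(i), π(i+1)) is a uniformly random ordered pair of distinct values from {1, …, 166}; by symmetry P[π(i) < π(i+1)] = 1/2.
By linearity: E[X] = 165 · (1/2) = (166 − 1) · (1/2) = 165/2 ≈ 82.500000.

E[X] = 165/2 = 82.500000.


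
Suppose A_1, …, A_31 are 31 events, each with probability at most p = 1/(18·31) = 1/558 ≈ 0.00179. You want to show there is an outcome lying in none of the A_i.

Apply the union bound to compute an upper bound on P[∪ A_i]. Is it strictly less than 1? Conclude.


Union bound: P[∪_{i=1}^{31} A_i] ≤ Σ_i P[A_i] ≤ 31·p = 31·(1/558) = 1/18.
Numerically: 1/18 ≈ 0.05556.
Is 1/18 < 1? YES.
Since P[∪ A_i] ≤ 1/18 < 1, the complement has P[∩ A_i^c] ≥ 1 − 1/18 = 17/18 > 0, so some outcome avoids every A_i.

31·p = 1/18 ≈ 0.05556; existence CERTIFIED by the union bound.


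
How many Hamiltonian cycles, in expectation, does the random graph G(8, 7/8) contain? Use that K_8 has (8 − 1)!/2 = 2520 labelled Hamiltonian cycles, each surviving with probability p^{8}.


K_8 has (8 − 1)!/2 = 2520 labelled Hamiltonian cycles.
For each such Hamiltonian cycle H, let X_H = 1 if all 8 edges of H are present in G. Then P[X_H = 1] = p^{8} = (7/8)^{8} = 5764801/16777216.
By linearity: E[X] = Σ_H E[X_H] = 2520 · p^{8} = 2520 · 5764801/16777216 = 1815912315/2097152.
Numerically: E[X] ≈ 865.89.

E[X] = 2520 · (7/8)^{8} = 1815912315/2097152 ≈ 865.89.


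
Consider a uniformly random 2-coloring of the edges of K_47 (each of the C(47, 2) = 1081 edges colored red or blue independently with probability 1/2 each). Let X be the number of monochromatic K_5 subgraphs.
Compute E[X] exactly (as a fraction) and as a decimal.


Let X = Σ_S X_S over the C(47, 5) = 1533939 subsets S of size 5, where X_S = 1 if the K_5 on S is monochromatic.
For a fixed S, the K_5 on S has C(5, 2) = 10 edges. P[all 10 edges red] = (1/2)^10, and likewise for blue, so P[monochromatic] = 2·(1/2)^10 = 2^{1 − 10} = 1/512.
By linearity of expectation: E[X] = C(47, 5) · 2^{1 − 10} = 1533939 · 1/512 = 1533939/512.
Numerically: E[X] ≈ 2995.9746.

E[X] = C(47,5)·2^(1−C(5,2)) = 1533939/512 ≈ 2995.9746.


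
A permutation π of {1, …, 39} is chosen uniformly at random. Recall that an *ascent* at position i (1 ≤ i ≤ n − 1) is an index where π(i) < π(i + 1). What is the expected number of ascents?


Write X = Σ X_I over i = 1, …, 38, with X_I the indicator of one ascent.
There are 38 indicators.
For each fixed i, the pair (π(i), π(i+1)) is a uniformly random ordered pair of distinct values from {1, …, 39}; by symmetry P[π(i) < π(i+1)] = 1/2.
By linearity: E[X] = 38 · (1/2) = (39 − 1) · (1/2) = 19 ≈ 19.0000.

E[X] = 19 = 19.0000.


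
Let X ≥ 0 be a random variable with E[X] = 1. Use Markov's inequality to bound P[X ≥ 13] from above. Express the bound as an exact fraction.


μ = E[X] = 1, a = 13.
Markov: P[X ≥ 13] ≤ μ/a = (1)/13 = 1/13.
Numerically: ≈ 0.076923.
(Since a = 13 > μ = 1.000000, the bound 1/13 is < 1 and informative.)

P[X ≥ 13] ≤ 1/13 ≈ 0.076923.


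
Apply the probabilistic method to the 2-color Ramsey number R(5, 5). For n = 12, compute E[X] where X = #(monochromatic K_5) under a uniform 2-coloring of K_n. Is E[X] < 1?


E[X] = C(12, 5) · 2^{1 − 10} = 792 · 2^{−9} = 792/512.
As a reduced fraction: E[X] = 99/64 ≈ 1.5469.
Is E[X] < 1? NO.
Since E[X] ≥ 1, the first-moment bound is inconclusive at n = 12; it does NOT by itself certify R(5, 5) > 12.

E[X] = 99/64 ≈ 1.5469; E[X] ≥ 1; first-moment method inconclusive here.


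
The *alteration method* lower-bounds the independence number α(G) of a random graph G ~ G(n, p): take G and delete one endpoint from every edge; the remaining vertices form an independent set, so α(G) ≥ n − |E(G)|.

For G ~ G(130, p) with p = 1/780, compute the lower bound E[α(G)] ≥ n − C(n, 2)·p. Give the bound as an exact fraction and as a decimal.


E[|E(G)|] = C(130, 2)·p = 8385 · (1/780) = 43/4.
E[α(G)] ≥ n − E[|E(G)|] = 130 − 43/4 = 477/4.
Numerically: ≈ 119.250000.
(This is only a lower bound; the true E[α(G)] may be larger.)

E[α(G)] ≥ 477/4 ≈ 119.250000.


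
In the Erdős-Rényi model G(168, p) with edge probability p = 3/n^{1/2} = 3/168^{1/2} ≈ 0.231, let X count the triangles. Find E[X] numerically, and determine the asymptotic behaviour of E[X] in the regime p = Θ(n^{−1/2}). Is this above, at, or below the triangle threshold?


Number of potential triangles: C(168, 3) = 776216.
Each occurs with probability p³ ≈ (0.231)³ ≈ 1.23994e-02.
By linearity: E[X] = C(168, 3)·p³ ≈ 776216 · 1.23994e-02 ≈ 9624.594.
Since α = 1/2 < 1, p = c/n^{1/2} ≫ 1/n is above the triangle threshold p ~ 1/n. Asymptotically E[X] ~ (c³/6)·n^{3(1−α)} = (3³/6)·n^{1.5} → ∞; triangles are abundant w.h.p.

E[X] ≈ 9624.594; in regime p = Θ(1/n^{1/2}) E[X] diverges (above the triangle threshold p ~ 1/n).


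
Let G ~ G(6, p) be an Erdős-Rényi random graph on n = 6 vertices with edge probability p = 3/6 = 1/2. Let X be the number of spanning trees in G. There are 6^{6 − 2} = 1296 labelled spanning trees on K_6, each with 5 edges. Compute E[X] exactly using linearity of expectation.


K_6 has 6^{6 − 2} = 1296 labelled spanning trees.
For each such spanning tree H, let X_H = 1 if all 5 edges of H are present in G. Then P[X_H = 1] = p^{5} = (1/2)^{5} = 1/32.
Summing the indicators: E[X] = Σ_H E[X_H] = 1296 · p^{5} = 1296 · 1/32 = 81/2.
Numerically: E[X] ≈ 40.5.

E[X] = 1296 · (1/2)^{5} = 81/2 ≈ 40.5.


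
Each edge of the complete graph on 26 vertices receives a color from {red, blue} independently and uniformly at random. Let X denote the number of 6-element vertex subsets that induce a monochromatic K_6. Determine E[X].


Let X = Σ_S X_S over the C(26, 6) = 230230 subsets S of size 6, where X_S = 1 if the K_6 on S is monochromatic.
For a fixed S, the K_6 on S has C(6, 2) = 15 edges. P[all 15 edges red] = (1/2)^15, and likewise for blue, so P[monochromatic] = 2·(1/2)^15 = 2^{1 − 15} = 1/16384.
Summing: E[X] = C(26, 6) · 2^{1 − 15} = 230230 · 1/16384 = 115115/8192.
Numerically: E[X] ≈ 14.0521.

E[X] = C(26,6)·2^(1−C(6,2)) = 115115/8192 ≈ 14.0521.


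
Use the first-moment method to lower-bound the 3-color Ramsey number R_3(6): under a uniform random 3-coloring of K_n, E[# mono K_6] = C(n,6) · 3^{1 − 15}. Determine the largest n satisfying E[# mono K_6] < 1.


We need C(n, 6) · 3^{1 − 15} < 1, i.e. C(n, 6) < 3^{15 − 1} = 4782969.
Check values of n near the boundary:
  n = 40: C(40, 6) = 3838380; 3838380 < 4782969? YES
  n = 41: C(41, 6) = 4496388; 4496388 < 4782969? YES
  n = 42: C(42, 6) = 5245786; 5245786 < 4782969? NO
  n = 43: C(43, 6) = 6096454; 6096454 < 4782969? NO
  n = 44: C(44, 6) = 7059052; 7059052 < 4782969? NO
The largest n with C(n, 6) < 4782969 is n = 41 (where E[X] = 1498796/1594323 ≈ 0.9401). Hence R_3(6) > 41, i.e. R_3(6) ≥ 42.

Largest n = 41; hence R_3(6) > 41.


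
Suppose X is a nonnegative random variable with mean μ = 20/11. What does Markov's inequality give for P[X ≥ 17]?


μ = E[X] = 20/11, a = 17.
Markov: P[X ≥ 17] ≤ μ/a = (20/11)/17 = 20/187.
Numerically: ≈ 0.106952.
(Since a = 17 > μ = 1.818182, the bound 20/187 is < 1 and informative.)

P[X ≥ 17] ≤ 20/187 ≈ 0.106952.


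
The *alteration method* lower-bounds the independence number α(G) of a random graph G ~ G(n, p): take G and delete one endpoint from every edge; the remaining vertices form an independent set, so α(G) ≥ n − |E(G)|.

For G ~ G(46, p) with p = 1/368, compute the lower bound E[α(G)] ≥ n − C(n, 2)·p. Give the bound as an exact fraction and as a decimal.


E[|E(G)|] = C(46, 2)·p = 1035 · (1/368) = 45/16.
E[α(G)] ≥ n − E[|E(G)|] = 46 − 45/16 = 691/16.
Numerically: ≈ 43.18750.
(This is only a lower bound; the true E[α(G)] may be larger.)

E[α(G)] ≥ 691/16 ≈ 43.18750.


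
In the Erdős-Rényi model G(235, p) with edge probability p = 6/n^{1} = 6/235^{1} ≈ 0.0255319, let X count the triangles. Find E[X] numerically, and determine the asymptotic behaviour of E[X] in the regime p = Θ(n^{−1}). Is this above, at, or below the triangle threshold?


Number of potential triangles: C(235, 3) = 2135445.
Each occurs with probability p³ ≈ (0.0255319)³ ≈ 1.66437109e-05.
By linearity: E[X] = C(235, 3)·p³ ≈ 2135445 · 1.66437109e-05 ≈ 35.541729.
Here α = 1, so p = 6/n is exactly at the triangle threshold p ~ 1/n. Asymptotically E[X] → c³/6 = 6³/6 = 36 ≈ 36.000000, a bounded constant. In this regime the triangle count is asymptotically Poisson(c³/6).

E[X] ≈ 35.541729; in regime p = Θ(1/n^{1}) E[X] stays bounded (at the triangle threshold p ~ 1/n).


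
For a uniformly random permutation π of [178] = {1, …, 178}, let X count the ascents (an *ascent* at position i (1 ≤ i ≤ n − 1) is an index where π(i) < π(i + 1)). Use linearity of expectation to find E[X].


Write X = Σ X_I over i = 1, …, 177, with X_I the indicator of one ascent.
There are 177 indicators.
For each fixed i, the pair (π(i), π(i+1)) is a uniformly random ordered pair of distinct values from {1, …, 178}; by symmetry P[π(i) < π(i+1)] = 1/2.
By linearity: E[X] = 177 · (1/2) = (178 − 1) · (1/2) = 177/2 ≈ 88.5000.

E[X] = 177/2 = 88.5000.


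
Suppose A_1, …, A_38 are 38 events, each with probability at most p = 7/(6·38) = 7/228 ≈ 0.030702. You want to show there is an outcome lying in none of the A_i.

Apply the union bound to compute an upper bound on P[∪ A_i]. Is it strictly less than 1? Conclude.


Union bound: P[∪_{i=1}^{38} A_i] ≤ Σ_i P[A_i] ≤ 38·p = 38·(7/228) = 7/6.
Numerically: 7/6 ≈ 1.166667.
Is 7/6 < 1? NO.
Since the bound 7/6 is ≥ 1, the union bound is uninformative here; it does NOT by itself certify existence.

38·p = 7/6 ≈ 1.166667; existence NOT certified by the union bound.


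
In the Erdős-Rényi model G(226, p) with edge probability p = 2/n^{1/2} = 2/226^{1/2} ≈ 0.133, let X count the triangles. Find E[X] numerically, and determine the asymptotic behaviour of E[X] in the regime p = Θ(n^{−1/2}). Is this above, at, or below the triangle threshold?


Number of potential triangles: C(226, 3) = 1898400.
Each occurs with probability p³ ≈ (0.133)³ ≈ 2.35466e-03.
By linearity: E[X] = C(226, 3)·p³ ≈ 1898400 · 2.35466e-03 ≈ 4470.078.
Since α = 1/2 < 1, p = c/n^{1/2} ≫ 1/n is above the triangle threshold p ~ 1/n. Asymptotically E[X] ~ (c³/6)·n^{3(1−α)} = (2³/6)·n^{1.5} → ∞; triangles are abundant w.h.p.

E[X] ≈ 4470.078; in regime p = Θ(1/n^{1/2}) E[X] diverges (above the triangle threshold p ~ 1/n).


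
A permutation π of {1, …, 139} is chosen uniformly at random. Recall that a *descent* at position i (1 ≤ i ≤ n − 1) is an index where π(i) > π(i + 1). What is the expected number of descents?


Write X = Σ X_I over i = 1, …, 138, with X_I the indicator of one descent.
There are 138 indicators.
For each fixed i, the pair (π(i), π(i+1)) is a uniformly random ordered pair of distinct values from {1, …, 139}; by symmetry P[π(i) > π(i+1)] = 1/2.
By linearity: E[X] = 138 · (1/2) = (139 − 1) · (1/2) = 69 ≈ 69.000000.

E[X] = 69 = 69.000000.


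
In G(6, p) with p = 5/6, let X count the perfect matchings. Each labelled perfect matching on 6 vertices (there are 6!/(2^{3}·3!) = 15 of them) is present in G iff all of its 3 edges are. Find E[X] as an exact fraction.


K_6 has 6!/(2^{3}·3!) = 15 labelled perfect matchings.
For each such perfect matching H, let X_H = 1 if all 3 edges of H are present in G. Then P[X_H = 1] = p^{3} = (5/6)^{3} = 125/216.
By linearity of expectation: E[X] = Σ_H E[X_H] = 15 · p^{3} = 15 · 125/216 = 625/72.
Numerically: E[X] ≈ 8.68056.

E[X] = 15 · (5/6)^{3} = 625/72 ≈ 8.68056.


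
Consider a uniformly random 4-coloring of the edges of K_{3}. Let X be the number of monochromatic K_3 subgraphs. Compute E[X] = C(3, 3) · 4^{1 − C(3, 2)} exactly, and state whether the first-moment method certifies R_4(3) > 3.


E[X] = C(3, 3) · 4^{1 − 3} = 1 · 4^{−2} = 1/16.
As a reduced fraction: E[X] = 1/16 ≈ 0.062500.
Is E[X] < 1? YES.
Since E[X] < 1, there exists a 4-coloring of K_{3} with no monochromatic K_3; hence R_4(3) > 3.

E[X] = 1/16 ≈ 0.062500; E[X] < 1, so R_4(3) > 3.


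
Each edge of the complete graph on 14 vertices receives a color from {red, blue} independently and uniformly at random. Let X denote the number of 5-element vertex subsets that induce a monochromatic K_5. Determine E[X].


Let X = Σ_S X_S over the C(14, 5) = 2002 subsets S of size 5, where X_S = 1 if the K_5 on S is monochromatic.
For a fixed S, the K_5 on S has C(5, 2) = 10 edges. P[all 10 edges red] = (1/2)^10, and likewise for blue, so P[monochromatic] = 2·(1/2)^10 = 2^{1 − 10} = 1/512.
By linearity: E[X] = C(14, 5) · 2^{1 − 10} = 2002 · 1/512 = 1001/256.
Numerically: E[X] ≈ 3.91016.

E[X] = C(14,5)·2^(1−C(5,2)) = 1001/256 ≈ 3.91016.


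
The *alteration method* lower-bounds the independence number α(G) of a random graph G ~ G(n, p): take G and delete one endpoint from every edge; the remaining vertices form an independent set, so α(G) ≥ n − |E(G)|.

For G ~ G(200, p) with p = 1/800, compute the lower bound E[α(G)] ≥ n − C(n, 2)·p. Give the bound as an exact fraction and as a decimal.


E[|E(G)|] = C(200, 2)·p = 19900 · (1/800) = 199/8.
E[α(G)] ≥ n − E[|E(G)|] = 200 − 199/8 = 1401/8.
Numerically: ≈ 175.125000.
(This is only a lower bound; the true E[α(G)] may be larger.)

E[α(G)] ≥ 1401/8 ≈ 175.125000.


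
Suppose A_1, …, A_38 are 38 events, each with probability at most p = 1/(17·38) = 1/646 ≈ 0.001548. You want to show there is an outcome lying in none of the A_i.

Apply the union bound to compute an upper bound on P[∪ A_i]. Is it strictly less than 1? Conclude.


Union bound: P[∪_{i=1}^{38} A_i] ≤ Σ_i P[A_i] ≤ 38·p = 38·(1/646) = 1/17.
Numerically: 1/17 ≈ 0.058824.
Is 1/17 < 1? YES.
Since P[∪ A_i] ≤ 1/17 < 1, the complement has P[∩ A_i^c] ≥ 1 − 1/17 = 16/17 > 0, so some outcome avoids every A_i.

38·p = 1/17 ≈ 0.058824; existence CERTIFIED by the union bound.


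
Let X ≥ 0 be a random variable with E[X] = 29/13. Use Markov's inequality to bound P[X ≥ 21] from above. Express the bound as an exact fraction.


μ = E[X] = 29/13, a = 21.
Markov: P[X ≥ 21] ≤ μ/a = (29/13)/21 = 29/273.
Numerically: ≈ 0.106227.
(Since a = 21 > μ = 2.230769, the bound 29/273 is < 1 and informative.)

P[X ≥ 21] ≤ 29/273 ≈ 0.106227.


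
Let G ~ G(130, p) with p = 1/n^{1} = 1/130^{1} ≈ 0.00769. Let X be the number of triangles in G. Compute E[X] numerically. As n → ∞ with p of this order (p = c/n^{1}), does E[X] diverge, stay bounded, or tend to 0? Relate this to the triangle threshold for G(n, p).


Number of potential triangles: C(130, 3) = 357760.
Each occurs with probability p³ ≈ (0.00769)³ ≈ 4.55166e-07.
By linearity: E[X] = C(130, 3)·p³ ≈ 357760 · 4.55166e-07 ≈ 0.163.
Here α = 1, so p = 1/n is exactly at the triangle threshold p ~ 1/n. Asymptotically E[X] → c³/6 = 1³/6 = 1/6 ≈ 0.167, a bounded constant. In this regime the triangle count is asymptotically Poisson(c³/6).

E[X] ≈ 0.163; in regime p = Θ(1/n^{1}) E[X] stays bounded (at the triangle threshold p ~ 1/n).


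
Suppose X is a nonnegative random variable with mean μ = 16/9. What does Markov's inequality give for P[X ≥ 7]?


μ = E[X] = 16/9, a = 7.
Markov: P[X ≥ 7] ≤ μ/a = (16/9)/7 = 16/63.
Numerically: ≈ 0.254.
(Since a = 7 > μ = 1.778, the bound 16/63 is < 1 and informative.)

P[X ≥ 7] ≤ 16/63 ≈ 0.254.


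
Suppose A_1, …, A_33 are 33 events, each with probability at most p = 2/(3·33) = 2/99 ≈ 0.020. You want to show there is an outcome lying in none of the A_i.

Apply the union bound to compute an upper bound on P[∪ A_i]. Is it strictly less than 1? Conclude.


Union bound: P[∪_{i=1}^{33} A_i] ≤ Σ_i P[A_i] ≤ 33·p = 33·(2/99) = 2/3.
Numerically: 2/3 ≈ 0.667.
Is 2/3 < 1? YES.
Since P[∪ A_i] ≤ 2/3 < 1, the complement has P[∩ A_i^c] ≥ 1 − 2/3 = 1/3 > 0, so some outcome avoids every A_i.

33·p = 2/3 ≈ 0.667; existence CERTIFIED by the union bound.


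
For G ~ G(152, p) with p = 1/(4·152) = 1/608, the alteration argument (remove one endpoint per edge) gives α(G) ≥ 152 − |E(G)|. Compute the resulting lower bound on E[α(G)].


E[|E(G)|] = C(152, 2)·p = 11476 · (1/608) = 151/8.
E[α(G)] ≥ n − E[|E(G)|] = 152 − 151/8 = 1065/8.
Numerically: ≈ 133.125.
(This is only a lower bound; the true E[α(G)] may be larger.)

E[α(G)] ≥ 1065/8 ≈ 133.125.


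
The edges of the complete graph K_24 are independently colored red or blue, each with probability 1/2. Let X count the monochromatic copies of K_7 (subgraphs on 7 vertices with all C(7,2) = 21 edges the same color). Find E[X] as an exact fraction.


Let X = Σ_S X_S over the C(24, 7) = 346104 subsets S of size 7, where X_S = 1 if the K_7 on S is monochromatic.
For a fixed S, the K_7 on S has C(7, 2) = 21 edges. P[all 21 edges red] = (1/2)^21, and likewise for blue, so P[monochromatic] = 2·(1/2)^21 = 2^{1 − 21} = 1/1048576.
By linearity of expectation: E[X] = C(24, 7) · 2^{1 − 21} = 346104 · 1/1048576 = 43263/131072.
Numerically: E[X] ≈ 0.3301.

E[X] = C(24,7)·2^(1−C(7,2)) = 43263/131072 ≈ 0.3301.


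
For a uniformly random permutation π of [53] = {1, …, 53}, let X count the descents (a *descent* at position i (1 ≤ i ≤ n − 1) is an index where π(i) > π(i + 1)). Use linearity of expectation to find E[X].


Write X = Σ X_I over i = 1, …, 52, with X_I the indicator of one descent.
There are 52 indicators.
For each fixed i, the pair (π(i), π(i+1)) is a uniformly random ordered pair of distinct values from {1, …, 53}; by symmetry P[π(i) > π(i+1)] = 1/2.
By linearity: E[X] = 52 · (1/2) = (53 − 1) · (1/2) = 26 ≈ 26.000.

E[X] = 26 = 26.000.


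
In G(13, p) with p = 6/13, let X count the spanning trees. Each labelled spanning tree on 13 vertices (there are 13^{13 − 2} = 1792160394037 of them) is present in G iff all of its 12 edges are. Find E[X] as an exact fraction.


K_13 has 13^{13 − 2} = 1792160394037 labelled spanning trees.
For each such spanning tree H, let X_H = 1 if all 12 edges of H are present in G. Then P[X_H = 1] = p^{12} = (6/13)^{12} = 2176782336/23298085122481.
Summing the indicators: E[X] = Σ_H E[X_H] = 1792160394037 · p^{12} = 1792160394037 · 2176782336/23298085122481 = 2176782336/13.
Numerically: E[X] ≈ 1.67e+08.

E[X] = 1792160394037 · (6/13)^{12} = 2176782336/13 ≈ 1.67e+08.


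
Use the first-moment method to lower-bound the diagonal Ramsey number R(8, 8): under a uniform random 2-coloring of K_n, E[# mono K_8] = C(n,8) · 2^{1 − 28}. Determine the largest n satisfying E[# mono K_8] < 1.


We need C(n, 8) · 2^{1 − 28} < 1, i.e. C(n, 8) < 2^{28 − 1} = 134217728.
Check values of n near the boundary:
  n = 36: C(36, 8) = 30260340; 30260340 < 134217728? YES
  n = 37: C(37, 8) = 38608020; 38608020 < 134217728? YES
  n = 38: C(38, 8) = 48903492; 48903492 < 134217728? YES
  n = 39: C(39, 8) = 61523748; 61523748 < 134217728? YES
  n = 40: C(40, 8) = 76904685; 76904685 < 134217728? YES
  n = 41: C(41, 8) = 95548245; 95548245 < 134217728? YES
  n = 42: C(42, 8) = 118030185; 118030185 < 134217728? YES
  n = 43: C(43, 8) = 145008513; 145008513 < 134217728? NO
  n = 44: C(44, 8) = 177232627; 177232627 < 134217728? NO
  n = 45: C(45, 8) = 215553195; 215553195 < 134217728? NO
The largest n with C(n, 8) < 134217728 is n = 42 (where E[X] = 118030185/134217728 ≈ 0.8793934). Hence R(8, 8) > 42, i.e. R(8, 8) ≥ 43.

Largest n = 42; hence R(8, 8) > 42.


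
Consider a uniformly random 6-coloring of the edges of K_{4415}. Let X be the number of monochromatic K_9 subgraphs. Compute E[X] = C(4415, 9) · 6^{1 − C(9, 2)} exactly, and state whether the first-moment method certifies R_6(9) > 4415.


E[X] = C(4415, 9) · 6^{1 − 36} = 1742086910069196051229123255 · 6^{−35} = 1742086910069196051229123255/1719070799748422591028658176.
As a reduced fraction: E[X] = 1742086910069196051229123255/1719070799748422591028658176 ≈ 1.01339.
Is E[X] < 1? NO.
Since E[X] ≥ 1, the first-moment bound is inconclusive at n = 4415; it does NOT by itself certify R_6(9) > 4415.

E[X] = 1742086910069196051229123255/1719070799748422591028658176 ≈ 1.01339; E[X] ≥ 1; first-moment method inconclusive here.


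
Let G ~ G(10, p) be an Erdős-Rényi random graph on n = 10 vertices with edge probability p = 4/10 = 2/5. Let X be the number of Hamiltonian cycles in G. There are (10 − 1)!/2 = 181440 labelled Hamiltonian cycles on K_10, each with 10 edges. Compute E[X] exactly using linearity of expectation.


K_10 has (10 − 1)!/2 = 181440 labelled Hamiltonian cycles.
For each such Hamiltonian cycle H, let X_H = 1 if all 10 edges of H are present in G. Then P[X_H = 1] = p^{10} = (2/5)^{10} = 1024/9765625.
Summing the indicators: E[X] = Σ_H E[X_H] = 181440 · p^{10} = 181440 · 1024/9765625 = 37158912/1953125.
Numerically: E[X] ≈ 19.0254.

E[X] = 181440 · (2/5)^{10} = 37158912/1953125 ≈ 19.0254.


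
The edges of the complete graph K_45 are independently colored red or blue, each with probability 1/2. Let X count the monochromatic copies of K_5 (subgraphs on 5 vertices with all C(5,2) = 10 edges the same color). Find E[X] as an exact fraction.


Let X = Σ_S X_S over the C(45, 5) = 1221759 subsets S of size 5, where X_S = 1 if the K_5 on S is monochromatic.
For a fixed S, the K_5 on S has C(5, 2) = 10 edges. P[all 10 edges red] = (1/2)^10, and likewise for blue, so P[monochromatic] = 2·(1/2)^10 = 2^{1 − 10} = 1/512.
Summing: E[X] = C(45, 5) · 2^{1 − 10} = 1221759 · 1/512 = 1221759/512.
Numerically: E[X] ≈ 2386.248.

E[X] = C(45,5)·2^(1−C(5,2)) = 1221759/512 ≈ 2386.248.


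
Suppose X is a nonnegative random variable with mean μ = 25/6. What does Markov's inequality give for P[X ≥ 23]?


μ = E[X] = 25/6, a = 23.
Markov: P[X ≥ 23] ≤ μ/a = (25/6)/23 = 25/138.
Numerically: ≈ 0.181159.
(Since a = 23 > μ = 4.166667, the bound 25/138 is < 1 and informative.)

P[X ≥ 23] ≤ 25/138 ≈ 0.181159.


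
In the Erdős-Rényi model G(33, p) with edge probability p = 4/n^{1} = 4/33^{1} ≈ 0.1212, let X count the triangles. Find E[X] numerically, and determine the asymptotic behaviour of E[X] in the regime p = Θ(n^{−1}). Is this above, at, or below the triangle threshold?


Number of potential triangles: C(33, 3) = 5456.
Each occurs with probability p³ ≈ (0.1212)³ ≈ 1.780894e-03.
By linearity: E[X] = C(33, 3)·p³ ≈ 5456 · 1.780894e-03 ≈ 9.7166.
Here α = 1, so p = 4/n is exactly at the triangle threshold p ~ 1/n. Asymptotically E[X] → c³/6 = 4³/6 = 32/3 ≈ 10.6667, a bounded constant. In this regime the triangle count is asymptotically Poisson(c³/6).

E[X] ≈ 9.7166; in regime p = Θ(1/n^{1}) E[X] stays bounded (at the triangle threshold p ~ 1/n).


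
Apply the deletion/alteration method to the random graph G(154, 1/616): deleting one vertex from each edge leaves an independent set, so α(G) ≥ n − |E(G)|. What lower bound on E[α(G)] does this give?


E[|E(G)|] = C(154, 2)·p = 11781 · (1/616) = 153/8.
E[α(G)] ≥ n − E[|E(G)|] = 154 − 153/8 = 1079/8.
Numerically: ≈ 134.875000.
(This is only a lower bound; the true E[α(G)] may be larger.)

E[α(G)] ≥ 1079/8 ≈ 134.875000.


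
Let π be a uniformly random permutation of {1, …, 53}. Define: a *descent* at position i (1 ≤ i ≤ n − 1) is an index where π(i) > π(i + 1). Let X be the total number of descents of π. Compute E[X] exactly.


Write X = Σ X_I over i = 1, …, 52, with X_I the indicator of one descent.
There are 52 indicators.
For each fixed i, the pair (π(i), π(i+1)) is a uniformly random ordered pair of distinct values from {1, …, 53}; by symmetry P[π(i) > π(i+1)] = 1/2.
By linearity: E[X] = 52 · (1/2) = (53 − 1) · (1/2) = 26 ≈ 26.0000.

E[X] = 26 = 26.0000.
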